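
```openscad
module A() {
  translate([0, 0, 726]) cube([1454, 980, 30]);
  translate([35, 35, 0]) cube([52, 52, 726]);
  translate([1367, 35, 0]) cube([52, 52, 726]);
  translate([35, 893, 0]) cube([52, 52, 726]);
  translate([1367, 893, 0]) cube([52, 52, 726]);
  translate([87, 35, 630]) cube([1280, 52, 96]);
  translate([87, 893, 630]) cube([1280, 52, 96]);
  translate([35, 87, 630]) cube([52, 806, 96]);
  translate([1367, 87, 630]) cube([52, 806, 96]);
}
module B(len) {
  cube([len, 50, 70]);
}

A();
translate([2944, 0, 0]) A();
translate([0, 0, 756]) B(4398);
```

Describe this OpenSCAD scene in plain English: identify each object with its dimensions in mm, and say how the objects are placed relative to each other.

A is a table with a 1454×980 mm rectangular top, 30 mm thick, top surface at z = 756 mm, supported by four 52×52 mm square legs, each inset 35 mm from the nearest pair of top edges, running from the floor. Four apron rails, 52 mm thick and 96 mm tall, run between adjacent legs with their top edges flush with the underside of the top and their outer faces flush with the legs' outer faces.

B is a rectangular beam 4398 mm long (x), 50 mm deep (y), 70 mm thick (z).

The beam spans the tops of two tables placed 1490 mm apart, resting at z = 756 mm.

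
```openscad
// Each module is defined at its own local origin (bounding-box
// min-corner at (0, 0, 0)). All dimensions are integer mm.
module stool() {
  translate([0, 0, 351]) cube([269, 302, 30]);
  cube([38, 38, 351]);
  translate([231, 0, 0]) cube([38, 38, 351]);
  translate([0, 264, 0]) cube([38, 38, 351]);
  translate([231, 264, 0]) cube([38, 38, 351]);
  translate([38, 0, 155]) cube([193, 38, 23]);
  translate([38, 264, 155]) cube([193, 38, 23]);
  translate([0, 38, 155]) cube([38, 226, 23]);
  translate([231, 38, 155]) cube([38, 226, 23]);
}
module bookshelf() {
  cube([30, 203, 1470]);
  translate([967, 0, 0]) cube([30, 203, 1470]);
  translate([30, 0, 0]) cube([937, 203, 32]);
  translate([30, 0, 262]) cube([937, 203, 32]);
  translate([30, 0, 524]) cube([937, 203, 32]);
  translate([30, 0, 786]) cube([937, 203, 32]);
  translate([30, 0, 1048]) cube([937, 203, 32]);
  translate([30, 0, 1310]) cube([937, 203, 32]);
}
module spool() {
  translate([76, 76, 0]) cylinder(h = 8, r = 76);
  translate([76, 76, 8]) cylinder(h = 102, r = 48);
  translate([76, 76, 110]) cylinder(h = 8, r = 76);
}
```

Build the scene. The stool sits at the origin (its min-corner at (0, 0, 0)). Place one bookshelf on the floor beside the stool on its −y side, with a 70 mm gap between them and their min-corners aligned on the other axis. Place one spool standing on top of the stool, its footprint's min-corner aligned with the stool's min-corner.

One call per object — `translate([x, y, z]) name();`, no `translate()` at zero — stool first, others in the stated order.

stool();
translate([0, -273, 0]) bookshelf();
translate([0, 0, 381]) spool();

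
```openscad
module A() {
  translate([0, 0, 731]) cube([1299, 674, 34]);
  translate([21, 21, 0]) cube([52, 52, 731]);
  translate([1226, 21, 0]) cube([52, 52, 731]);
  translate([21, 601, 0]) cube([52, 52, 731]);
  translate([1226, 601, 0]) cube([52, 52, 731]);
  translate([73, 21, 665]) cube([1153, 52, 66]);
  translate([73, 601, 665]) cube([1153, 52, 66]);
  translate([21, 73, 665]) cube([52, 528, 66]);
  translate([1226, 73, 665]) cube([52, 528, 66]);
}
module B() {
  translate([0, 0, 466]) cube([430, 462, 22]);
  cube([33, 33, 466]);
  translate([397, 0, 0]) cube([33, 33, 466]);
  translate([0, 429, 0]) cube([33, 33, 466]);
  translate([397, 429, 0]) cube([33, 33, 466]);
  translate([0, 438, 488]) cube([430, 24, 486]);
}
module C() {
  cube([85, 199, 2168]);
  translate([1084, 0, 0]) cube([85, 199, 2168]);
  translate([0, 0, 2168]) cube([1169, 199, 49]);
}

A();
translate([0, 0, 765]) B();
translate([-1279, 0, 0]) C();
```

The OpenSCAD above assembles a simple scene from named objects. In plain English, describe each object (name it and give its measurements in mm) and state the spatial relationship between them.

A is a table with a 1299×674 mm rectangular top, 34 mm thick, top surface at z = 765 mm, supported by four 52×52 mm square legs, each inset 21 mm from the nearest pair of top edges, running from the floor. Four apron rails, 52 mm thick and 66 mm tall, run between adjacent legs with their top edges flush with the underside of the top and their outer faces flush with the legs' outer faces.

B is a chair: 430×462 mm seat, 22 mm thick, top at z = 488 mm, on four 33 mm square corner legs flush with the seat edges. A 24 mm thick backrest slab spans the full seat width, extending 486 mm above the seat top, its back face flush with the seat's +y edge.

C is a rectangular door frame: two vertical jambs of 85×199 mm section, 2168 mm tall, with a clear opening 999 mm wide between their inner faces. A header 49 mm tall and 199 mm deep lies on top of the jambs and spans the full outside width.

The chair is on top of the table. The door frame is on the floor beside the table on its −x side.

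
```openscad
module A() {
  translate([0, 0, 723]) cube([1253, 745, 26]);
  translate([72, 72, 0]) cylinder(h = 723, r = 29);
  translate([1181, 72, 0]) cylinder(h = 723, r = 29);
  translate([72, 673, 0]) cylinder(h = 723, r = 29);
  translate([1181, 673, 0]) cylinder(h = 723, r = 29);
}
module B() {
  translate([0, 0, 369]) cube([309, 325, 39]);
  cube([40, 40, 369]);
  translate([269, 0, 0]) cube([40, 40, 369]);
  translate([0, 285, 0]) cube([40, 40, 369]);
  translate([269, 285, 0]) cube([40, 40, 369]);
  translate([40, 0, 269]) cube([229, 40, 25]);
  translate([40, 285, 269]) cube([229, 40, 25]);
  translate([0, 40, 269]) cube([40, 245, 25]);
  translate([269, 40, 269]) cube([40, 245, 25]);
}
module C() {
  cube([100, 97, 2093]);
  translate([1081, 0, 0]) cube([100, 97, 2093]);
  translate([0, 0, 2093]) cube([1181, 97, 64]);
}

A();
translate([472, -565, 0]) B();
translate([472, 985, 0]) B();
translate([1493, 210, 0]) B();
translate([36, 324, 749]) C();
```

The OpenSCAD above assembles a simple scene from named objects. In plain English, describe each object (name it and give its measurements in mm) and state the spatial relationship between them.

A is a table: top 1253 mm (x) × 745 mm (y), 26 mm thick, upper face at z = 749 mm, on four round legs of 58 mm diameter, each leg's bounding box inset 43 mm from the nearest pair of top edges, running from z = 0 to the bottom of the top.

B is a simple wooden stool: a rectangular seat 309 mm (x) by 325 mm (y), 39 mm thick, top face at z = 408 mm, on four square legs, each 40×40 mm in cross-section. The legs rest on z = 0, each flush with a corner of the seat. Four stretchers, 40 mm wide and 25 mm tall, connect adjacent legs with their undersides at z = 269 mm, each running between the inner faces of the legs it joins and aligned with the legs' outer faces on the other axis.

C is a door frame. The clear opening is 981 mm wide and 2093 mm high. Two 100 mm wide jambs, 97 mm deep, stand either side of the opening from the floor to the top of the opening. A 64 mm thick head sits across the top of both jambs, spanning the full outside width of the frame.

Three stools sit around the table at the −y, +y, +x sides. The door frame is on top of the table, centred.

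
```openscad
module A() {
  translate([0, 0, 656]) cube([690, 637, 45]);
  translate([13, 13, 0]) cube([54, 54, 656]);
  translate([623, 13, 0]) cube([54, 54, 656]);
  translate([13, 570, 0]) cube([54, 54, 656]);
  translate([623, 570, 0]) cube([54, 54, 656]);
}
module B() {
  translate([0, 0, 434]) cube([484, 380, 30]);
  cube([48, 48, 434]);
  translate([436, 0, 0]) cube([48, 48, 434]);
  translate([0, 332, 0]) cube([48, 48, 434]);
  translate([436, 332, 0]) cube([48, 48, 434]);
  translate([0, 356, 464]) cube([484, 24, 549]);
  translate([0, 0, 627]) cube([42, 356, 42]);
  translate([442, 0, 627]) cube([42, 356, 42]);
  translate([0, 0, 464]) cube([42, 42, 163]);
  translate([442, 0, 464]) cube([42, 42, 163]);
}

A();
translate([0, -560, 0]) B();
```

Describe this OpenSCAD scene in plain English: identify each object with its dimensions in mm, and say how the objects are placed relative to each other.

A is a table with a 690×637 mm rectangular top, 45 mm thick, top surface at z = 701 mm, supported by four 54×54 mm square legs, each inset 13 mm from the nearest pair of top edges, running from the floor.

B is a chair. The seat is a 484×380×30 mm slab with its top at z = 464 mm, on four 48×48 mm corner legs (flush with the seat edges, standing on z = 0). A flat backrest 24 mm thick, 549 mm tall, spans the full seat width and rises from the seat top along its +y edge, rear face flush with the rear of the seat. Two armrests of 42×42 mm section run along each side from the seat's front edge to the front of the backrest, top faces 205 mm above the seat top and outer faces flush with the seat's x-edges; a 42×42 mm post under the front of each armrest stands on the seat at the front corner.

The chair is on the floor beside the table on its −y side.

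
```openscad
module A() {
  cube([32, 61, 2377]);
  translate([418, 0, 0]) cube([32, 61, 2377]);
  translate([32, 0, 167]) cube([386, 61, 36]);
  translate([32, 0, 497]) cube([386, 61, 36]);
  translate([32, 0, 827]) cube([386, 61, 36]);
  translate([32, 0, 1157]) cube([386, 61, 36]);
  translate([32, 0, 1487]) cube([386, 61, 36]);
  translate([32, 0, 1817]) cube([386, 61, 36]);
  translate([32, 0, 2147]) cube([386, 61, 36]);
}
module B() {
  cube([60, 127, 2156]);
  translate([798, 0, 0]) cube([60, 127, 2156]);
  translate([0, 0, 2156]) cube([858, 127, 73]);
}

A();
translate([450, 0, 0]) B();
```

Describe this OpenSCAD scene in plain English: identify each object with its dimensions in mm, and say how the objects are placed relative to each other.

A is a wooden ladder with two side rails of 32×61 mm section and 2377 mm height, set 450 mm apart overall. Between them run 7 rectangular rungs (61 mm deep, 36 mm thick), front faces flush with the rails' −y face. The bottom of the first rung is 167 mm above the floor and each subsequent rung is 330 mm higher than the one below.

B is a rectangular door frame: two vertical jambs of 60×127 mm section, 2156 mm tall, with a clear opening 738 mm wide between their inner faces. A header 73 mm tall and 127 mm deep lies on top of the jambs and spans the full outside width.

The door frame is against the ladder's +x side, with their −y faces flush.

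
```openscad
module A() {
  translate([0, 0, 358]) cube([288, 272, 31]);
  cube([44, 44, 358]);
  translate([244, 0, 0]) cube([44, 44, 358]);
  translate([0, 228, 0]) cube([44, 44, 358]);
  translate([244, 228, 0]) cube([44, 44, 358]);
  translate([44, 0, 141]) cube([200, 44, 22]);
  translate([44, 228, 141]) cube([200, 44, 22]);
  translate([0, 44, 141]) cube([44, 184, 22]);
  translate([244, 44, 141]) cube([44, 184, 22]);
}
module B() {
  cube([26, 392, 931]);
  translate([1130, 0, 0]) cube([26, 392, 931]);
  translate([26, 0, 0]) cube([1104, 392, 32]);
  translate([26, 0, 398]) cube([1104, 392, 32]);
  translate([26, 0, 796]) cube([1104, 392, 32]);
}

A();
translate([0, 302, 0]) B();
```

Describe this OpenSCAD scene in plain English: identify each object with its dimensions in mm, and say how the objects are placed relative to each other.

A is a simple wooden stool: a rectangular seat 288 mm (x) by 272 mm (y), 31 mm thick, top face at z = 389 mm, on four square legs, each 44×44 mm in cross-section. The legs rest on z = 0, each flush with a corner of the seat. Four stretchers, 44 mm wide and 22 mm tall, connect adjacent legs with their undersides at z = 141 mm, each running between the inner faces of the legs it joins and aligned with the legs' outer faces on the other axis.

B is a bookshelf 1156 mm wide overall, 392 mm deep and 931 mm tall. The two sides are 26 mm thick vertical panels. 3 horizontal shelves of 32 mm thickness span between the inner faces of the sides; the lowest shelf sits on the floor and shelves are stacked with a clear vertical gap of 366 mm between each pair.

The bookshelf is on the floor beside the stool on its +y side.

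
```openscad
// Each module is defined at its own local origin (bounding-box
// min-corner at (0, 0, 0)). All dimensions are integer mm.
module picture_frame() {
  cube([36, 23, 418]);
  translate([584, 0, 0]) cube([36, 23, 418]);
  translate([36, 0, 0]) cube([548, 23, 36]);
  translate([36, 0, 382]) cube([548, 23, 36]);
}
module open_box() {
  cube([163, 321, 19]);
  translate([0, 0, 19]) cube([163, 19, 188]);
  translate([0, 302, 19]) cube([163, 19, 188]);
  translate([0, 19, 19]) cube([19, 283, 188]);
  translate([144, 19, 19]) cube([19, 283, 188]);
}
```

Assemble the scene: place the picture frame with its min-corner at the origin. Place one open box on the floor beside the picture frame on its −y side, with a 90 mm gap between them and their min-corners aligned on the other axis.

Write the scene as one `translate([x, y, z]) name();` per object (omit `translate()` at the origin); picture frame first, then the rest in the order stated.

picture_frame();
translate([0, -411, 0]) open_box();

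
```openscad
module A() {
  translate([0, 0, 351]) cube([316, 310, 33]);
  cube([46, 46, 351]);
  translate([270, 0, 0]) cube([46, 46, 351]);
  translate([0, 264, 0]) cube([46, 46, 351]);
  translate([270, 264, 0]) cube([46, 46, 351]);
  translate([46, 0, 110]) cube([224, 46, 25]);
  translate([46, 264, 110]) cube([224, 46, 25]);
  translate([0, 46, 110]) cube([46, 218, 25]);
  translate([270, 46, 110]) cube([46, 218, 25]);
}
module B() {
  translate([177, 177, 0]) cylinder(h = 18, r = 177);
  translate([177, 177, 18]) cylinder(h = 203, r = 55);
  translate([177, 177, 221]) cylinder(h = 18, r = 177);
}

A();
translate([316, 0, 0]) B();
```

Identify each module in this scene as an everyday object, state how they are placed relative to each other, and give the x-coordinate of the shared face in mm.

The stool's +x face and the spool's −x face are both at x = 316 mm.

A is a stool. B is a spool. The spool is against the stool's +x side, with their −y faces flush. The x-coordinate of the shared face is 316 mm.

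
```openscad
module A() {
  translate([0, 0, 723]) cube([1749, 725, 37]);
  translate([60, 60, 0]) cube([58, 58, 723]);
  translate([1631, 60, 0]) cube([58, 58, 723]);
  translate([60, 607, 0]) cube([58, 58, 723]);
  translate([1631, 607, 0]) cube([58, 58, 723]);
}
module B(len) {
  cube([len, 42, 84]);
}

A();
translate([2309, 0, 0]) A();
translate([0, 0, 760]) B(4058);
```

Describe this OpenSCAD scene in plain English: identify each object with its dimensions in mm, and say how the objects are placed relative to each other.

A is a table: top 1749 mm (x) × 725 mm (y), 37 mm thick, upper face at z = 760 mm, on four 58×58 mm square legs, each inset 60 mm from the nearest pair of top edges, running from z = 0 to the bottom of the top.

B is a rectangular beam 4058 mm long (x), 42 mm deep (y), 84 mm thick (z).

The beam spans the tops of two tables placed 560 mm apart, resting at z = 760 mm.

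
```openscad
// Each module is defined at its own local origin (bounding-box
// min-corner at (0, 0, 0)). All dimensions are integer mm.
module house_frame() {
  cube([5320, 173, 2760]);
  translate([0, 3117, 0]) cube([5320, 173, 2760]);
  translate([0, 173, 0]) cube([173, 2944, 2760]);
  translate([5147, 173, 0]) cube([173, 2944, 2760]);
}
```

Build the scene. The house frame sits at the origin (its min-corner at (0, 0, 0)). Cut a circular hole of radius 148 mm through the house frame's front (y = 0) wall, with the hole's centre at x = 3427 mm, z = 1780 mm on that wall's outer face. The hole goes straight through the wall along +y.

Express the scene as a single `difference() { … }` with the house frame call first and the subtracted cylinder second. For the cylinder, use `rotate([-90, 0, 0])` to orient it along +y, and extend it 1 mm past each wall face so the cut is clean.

difference() {
  house_frame();
  translate([3427, -1, 1780]) rotate([-90, 0, 0]) cylinder(h = 175, r = 148);
}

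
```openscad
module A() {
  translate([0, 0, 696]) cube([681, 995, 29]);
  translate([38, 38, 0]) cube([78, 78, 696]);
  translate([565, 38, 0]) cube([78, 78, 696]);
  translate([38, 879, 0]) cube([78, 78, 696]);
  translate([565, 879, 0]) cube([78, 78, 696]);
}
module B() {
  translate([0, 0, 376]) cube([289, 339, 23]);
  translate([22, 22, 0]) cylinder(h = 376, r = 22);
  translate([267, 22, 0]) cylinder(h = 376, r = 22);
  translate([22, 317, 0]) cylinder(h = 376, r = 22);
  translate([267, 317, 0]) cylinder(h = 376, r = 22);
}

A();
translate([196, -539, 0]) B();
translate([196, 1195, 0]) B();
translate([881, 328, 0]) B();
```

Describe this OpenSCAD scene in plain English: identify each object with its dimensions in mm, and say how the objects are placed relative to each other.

A is a rectangular dining table. The top is 681×995×29 mm with its upper surface at z = 725 mm. It stands on four 78×78 mm square legs, each inset 38 mm from the nearest pair of top edges, running from the floor to the underside of the top.

B is a simple wooden stool: a rectangular seat 289 mm (x) by 339 mm (y), 23 mm thick, top face at z = 399 mm, on four round legs, each 44 mm in diameter. The legs rest on z = 0, each leg's axis is inset half a diameter from the nearest pair of seat edges (so the leg's bounding box is flush with the corner).

Three stools sit around the table at the −y, +y, +x sides.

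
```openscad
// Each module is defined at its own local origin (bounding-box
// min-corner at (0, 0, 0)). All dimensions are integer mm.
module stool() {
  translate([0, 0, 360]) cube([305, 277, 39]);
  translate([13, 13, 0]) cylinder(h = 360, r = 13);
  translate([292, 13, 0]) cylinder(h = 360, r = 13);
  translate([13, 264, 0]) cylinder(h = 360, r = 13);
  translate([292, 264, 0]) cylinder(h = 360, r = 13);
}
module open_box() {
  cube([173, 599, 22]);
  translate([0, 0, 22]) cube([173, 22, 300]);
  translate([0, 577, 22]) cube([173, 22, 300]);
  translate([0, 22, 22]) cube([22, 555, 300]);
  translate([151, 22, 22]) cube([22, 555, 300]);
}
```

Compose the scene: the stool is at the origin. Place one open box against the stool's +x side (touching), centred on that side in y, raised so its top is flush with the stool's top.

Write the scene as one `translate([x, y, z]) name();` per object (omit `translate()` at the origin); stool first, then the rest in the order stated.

stool();
translate([305, -161, 77]) open_box();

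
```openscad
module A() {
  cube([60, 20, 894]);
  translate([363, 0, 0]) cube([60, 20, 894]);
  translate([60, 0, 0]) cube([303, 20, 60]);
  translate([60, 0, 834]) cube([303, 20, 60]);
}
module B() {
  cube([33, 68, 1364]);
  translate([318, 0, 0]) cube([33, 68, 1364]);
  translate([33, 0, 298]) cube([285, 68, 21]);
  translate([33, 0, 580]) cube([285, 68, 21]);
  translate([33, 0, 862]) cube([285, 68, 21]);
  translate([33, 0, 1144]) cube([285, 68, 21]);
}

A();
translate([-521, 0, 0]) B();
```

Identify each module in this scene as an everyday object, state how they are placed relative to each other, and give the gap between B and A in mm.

The ladder's nearest face is 170 mm from the picture frame's −x face.

A is a picture frame. B is a ladder. The ladder is on the floor beside the picture frame on its −x side. The gap between the ladder and the picture frame is 170 mm.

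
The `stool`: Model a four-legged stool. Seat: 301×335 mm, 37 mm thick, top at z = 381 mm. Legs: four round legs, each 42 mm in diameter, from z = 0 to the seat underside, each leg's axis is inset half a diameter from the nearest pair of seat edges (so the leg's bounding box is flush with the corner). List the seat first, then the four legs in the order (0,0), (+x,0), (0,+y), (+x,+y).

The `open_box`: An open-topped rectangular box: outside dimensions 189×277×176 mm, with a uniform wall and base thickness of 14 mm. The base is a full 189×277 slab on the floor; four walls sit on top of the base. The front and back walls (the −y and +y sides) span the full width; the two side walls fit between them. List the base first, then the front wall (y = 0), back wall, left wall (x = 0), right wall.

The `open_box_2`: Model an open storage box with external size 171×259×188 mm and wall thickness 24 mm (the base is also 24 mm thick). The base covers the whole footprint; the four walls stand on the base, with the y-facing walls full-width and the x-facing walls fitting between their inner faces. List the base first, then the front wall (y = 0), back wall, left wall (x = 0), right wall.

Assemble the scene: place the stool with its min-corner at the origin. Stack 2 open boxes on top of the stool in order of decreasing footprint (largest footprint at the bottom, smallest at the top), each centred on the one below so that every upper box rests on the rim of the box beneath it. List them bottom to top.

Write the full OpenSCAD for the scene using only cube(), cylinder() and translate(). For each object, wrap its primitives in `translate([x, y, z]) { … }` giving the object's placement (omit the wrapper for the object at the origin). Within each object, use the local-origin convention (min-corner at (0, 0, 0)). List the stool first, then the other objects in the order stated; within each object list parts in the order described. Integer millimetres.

translate([0, 0, 344]) cube([301, 335, 37]);
translate([21, 21, 0]) cylinder(h = 344, r = 21);
translate([280, 21, 0]) cylinder(h = 344, r = 21);
translate([21, 314, 0]) cylinder(h = 344, r = 21);
translate([280, 314, 0]) cylinder(h = 344, r = 21);
translate([56, 29, 381]) {
  cube([189, 277, 14]);
  translate([0, 0, 14]) cube([189, 14, 162]);
  translate([0, 263, 14]) cube([189, 14, 162]);
  translate([0, 14, 14]) cube([14, 249, 162]);
  translate([175, 14, 14]) cube([14, 249, 162]);
}
translate([65, 38, 557]) {
  cube([171, 259, 24]);
  translate([0, 0, 24]) cube([171, 24, 164]);
  translate([0, 235, 24]) cube([171, 24, 164]);
  translate([0, 24, 24]) cube([24, 211, 164]);
  translate([147, 24, 24]) cube([24, 211, 164]);
}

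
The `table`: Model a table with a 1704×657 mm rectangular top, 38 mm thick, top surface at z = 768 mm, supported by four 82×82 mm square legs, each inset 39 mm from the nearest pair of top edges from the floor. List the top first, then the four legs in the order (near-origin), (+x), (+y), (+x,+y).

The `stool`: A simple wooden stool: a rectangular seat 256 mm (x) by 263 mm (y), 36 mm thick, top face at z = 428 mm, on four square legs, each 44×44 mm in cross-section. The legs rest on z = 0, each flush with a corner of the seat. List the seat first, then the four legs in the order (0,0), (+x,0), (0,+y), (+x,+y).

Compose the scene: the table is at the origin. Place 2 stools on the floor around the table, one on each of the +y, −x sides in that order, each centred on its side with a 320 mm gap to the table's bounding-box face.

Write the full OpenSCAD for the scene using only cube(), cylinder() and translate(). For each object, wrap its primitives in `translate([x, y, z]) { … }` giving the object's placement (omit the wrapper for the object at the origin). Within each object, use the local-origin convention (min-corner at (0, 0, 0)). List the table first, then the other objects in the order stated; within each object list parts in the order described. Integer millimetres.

translate([0, 0, 730]) cube([1704, 657, 38]);
translate([39, 39, 0]) cube([82, 82, 730]);
translate([1583, 39, 0]) cube([82, 82, 730]);
translate([39, 536, 0]) cube([82, 82, 730]);
translate([1583, 536, 0]) cube([82, 82, 730]);
translate([724, 977, 0]) {
  translate([0, 0, 392]) cube([256, 263, 36]);
  cube([44, 44, 392]);
  translate([212, 0, 0]) cube([44, 44, 392]);
  translate([0, 219, 0]) cube([44, 44, 392]);
  translate([212, 219, 0]) cube([44, 44, 392]);
}
translate([-576, 197, 0]) {
  translate([0, 0, 392]) cube([256, 263, 36]);
  cube([44, 44, 392]);
  translate([212, 0, 0]) cube([44, 44, 392]);
  translate([0, 219, 0]) cube([44, 44, 392]);
  translate([212, 219, 0]) cube([44, 44, 392]);
}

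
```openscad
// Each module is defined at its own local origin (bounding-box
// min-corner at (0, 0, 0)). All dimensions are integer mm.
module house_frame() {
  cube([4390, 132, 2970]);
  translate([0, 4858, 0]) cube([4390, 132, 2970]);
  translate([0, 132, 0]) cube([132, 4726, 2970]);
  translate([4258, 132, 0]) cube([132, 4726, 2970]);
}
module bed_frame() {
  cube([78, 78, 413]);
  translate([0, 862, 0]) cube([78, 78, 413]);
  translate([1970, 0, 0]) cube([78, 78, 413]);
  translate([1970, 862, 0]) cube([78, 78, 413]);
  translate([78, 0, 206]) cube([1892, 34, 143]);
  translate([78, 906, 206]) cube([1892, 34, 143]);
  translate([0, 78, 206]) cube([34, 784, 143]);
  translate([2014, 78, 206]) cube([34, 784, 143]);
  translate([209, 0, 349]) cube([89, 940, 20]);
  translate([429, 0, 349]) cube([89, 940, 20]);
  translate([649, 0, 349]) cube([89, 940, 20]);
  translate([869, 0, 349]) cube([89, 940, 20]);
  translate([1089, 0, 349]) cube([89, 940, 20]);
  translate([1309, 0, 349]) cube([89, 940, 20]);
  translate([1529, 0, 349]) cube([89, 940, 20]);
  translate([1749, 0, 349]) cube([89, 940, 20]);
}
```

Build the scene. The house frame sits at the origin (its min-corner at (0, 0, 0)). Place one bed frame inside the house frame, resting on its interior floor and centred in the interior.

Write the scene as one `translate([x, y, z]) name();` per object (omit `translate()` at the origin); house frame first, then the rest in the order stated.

house_frame();
translate([1171, 2025, 0]) bed_frame();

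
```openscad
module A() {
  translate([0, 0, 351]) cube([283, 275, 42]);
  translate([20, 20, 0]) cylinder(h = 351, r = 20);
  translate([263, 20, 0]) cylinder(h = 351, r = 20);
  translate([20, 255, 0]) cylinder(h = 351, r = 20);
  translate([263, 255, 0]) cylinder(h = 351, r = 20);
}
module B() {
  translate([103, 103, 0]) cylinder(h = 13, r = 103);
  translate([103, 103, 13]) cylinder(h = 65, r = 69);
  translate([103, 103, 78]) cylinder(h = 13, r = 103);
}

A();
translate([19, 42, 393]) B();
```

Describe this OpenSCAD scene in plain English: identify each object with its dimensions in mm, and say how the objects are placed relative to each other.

A is a simple wooden stool: a rectangular seat 283 mm (x) by 275 mm (y), 42 mm thick, top face at z = 393 mm, on four round legs, each 40 mm in diameter. The legs rest on z = 0, each leg's axis is inset half a diameter from the nearest pair of seat edges (so the leg's bounding box is flush with the corner).

B is a spool: two coaxial disc flanges of radius 103 mm and thickness 13 mm, joined by a core cylinder of radius 69 mm and height 65 mm. The lower flange rests on z = 0 and the three cylinders share a vertical axis.

The spool is on top of the stool.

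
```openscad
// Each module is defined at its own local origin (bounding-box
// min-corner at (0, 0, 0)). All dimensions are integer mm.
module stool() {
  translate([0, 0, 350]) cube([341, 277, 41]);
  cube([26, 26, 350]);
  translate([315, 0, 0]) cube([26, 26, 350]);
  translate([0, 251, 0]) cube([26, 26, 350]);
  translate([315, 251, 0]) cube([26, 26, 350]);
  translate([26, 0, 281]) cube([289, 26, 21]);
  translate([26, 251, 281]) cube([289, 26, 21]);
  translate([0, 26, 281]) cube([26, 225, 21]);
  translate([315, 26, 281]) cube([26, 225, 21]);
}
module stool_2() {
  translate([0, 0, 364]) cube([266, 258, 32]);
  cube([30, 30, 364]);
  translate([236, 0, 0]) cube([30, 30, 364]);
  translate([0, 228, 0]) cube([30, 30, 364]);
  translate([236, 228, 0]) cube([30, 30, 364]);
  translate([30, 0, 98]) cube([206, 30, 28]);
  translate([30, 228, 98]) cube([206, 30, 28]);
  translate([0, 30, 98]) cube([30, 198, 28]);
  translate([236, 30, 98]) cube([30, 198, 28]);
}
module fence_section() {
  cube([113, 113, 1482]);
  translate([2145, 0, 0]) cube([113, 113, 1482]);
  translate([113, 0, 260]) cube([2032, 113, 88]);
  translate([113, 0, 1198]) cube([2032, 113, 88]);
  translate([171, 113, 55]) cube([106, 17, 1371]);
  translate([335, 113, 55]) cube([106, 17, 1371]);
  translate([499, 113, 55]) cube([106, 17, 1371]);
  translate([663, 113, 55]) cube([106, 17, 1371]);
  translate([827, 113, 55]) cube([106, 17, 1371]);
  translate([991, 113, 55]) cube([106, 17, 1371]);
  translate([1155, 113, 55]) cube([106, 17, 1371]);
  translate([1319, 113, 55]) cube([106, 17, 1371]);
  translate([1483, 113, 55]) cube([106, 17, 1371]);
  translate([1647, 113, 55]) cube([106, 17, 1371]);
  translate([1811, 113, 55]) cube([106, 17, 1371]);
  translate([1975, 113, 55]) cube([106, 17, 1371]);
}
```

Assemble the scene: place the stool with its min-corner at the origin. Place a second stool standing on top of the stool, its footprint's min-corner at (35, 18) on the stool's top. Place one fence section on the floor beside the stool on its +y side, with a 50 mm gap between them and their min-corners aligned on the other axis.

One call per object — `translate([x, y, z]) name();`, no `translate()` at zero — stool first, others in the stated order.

stool();
translate([35, 18, 391]) stool_2();
translate([0, 327, 0]) fence_section();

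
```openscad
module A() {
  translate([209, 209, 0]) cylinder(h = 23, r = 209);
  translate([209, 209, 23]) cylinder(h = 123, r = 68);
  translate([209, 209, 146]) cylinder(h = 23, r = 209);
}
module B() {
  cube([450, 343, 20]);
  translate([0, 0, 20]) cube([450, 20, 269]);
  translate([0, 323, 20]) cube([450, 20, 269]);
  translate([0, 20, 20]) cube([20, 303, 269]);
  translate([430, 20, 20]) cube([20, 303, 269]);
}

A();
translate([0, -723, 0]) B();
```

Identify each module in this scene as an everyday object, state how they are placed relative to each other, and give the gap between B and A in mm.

The open box's nearest face is 380 mm from the spool's −y face.

A is a spool. B is an open box. The open box is on the floor beside the spool on its −y side. The gap between the open box and the spool is 380 mm.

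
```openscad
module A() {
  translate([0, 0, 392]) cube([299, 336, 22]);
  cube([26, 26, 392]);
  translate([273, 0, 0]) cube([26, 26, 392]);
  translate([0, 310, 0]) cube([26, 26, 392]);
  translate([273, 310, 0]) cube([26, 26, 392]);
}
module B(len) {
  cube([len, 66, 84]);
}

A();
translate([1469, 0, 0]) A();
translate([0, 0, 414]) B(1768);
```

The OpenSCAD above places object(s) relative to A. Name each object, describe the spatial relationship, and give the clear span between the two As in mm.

A is a stool. B is a beam. A beam spans the tops of two stools. The clear span between the two stools is 1170 mm.

Second stool starts at x = 1469; first ends at x = 299; clear span = 1469 − 299 = 1170 mm.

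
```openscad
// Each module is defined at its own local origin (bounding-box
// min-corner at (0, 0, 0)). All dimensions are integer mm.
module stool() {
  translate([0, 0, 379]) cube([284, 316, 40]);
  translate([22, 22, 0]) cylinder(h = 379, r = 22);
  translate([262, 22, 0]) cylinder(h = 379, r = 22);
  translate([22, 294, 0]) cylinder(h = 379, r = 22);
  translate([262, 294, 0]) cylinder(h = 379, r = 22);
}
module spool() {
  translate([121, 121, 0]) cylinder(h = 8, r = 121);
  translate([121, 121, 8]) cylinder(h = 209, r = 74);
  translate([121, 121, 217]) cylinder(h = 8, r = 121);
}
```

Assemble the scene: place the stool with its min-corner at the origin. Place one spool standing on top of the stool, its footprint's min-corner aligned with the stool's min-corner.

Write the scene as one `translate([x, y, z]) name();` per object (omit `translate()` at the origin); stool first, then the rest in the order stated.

stool();
translate([0, 0, 419]) spool();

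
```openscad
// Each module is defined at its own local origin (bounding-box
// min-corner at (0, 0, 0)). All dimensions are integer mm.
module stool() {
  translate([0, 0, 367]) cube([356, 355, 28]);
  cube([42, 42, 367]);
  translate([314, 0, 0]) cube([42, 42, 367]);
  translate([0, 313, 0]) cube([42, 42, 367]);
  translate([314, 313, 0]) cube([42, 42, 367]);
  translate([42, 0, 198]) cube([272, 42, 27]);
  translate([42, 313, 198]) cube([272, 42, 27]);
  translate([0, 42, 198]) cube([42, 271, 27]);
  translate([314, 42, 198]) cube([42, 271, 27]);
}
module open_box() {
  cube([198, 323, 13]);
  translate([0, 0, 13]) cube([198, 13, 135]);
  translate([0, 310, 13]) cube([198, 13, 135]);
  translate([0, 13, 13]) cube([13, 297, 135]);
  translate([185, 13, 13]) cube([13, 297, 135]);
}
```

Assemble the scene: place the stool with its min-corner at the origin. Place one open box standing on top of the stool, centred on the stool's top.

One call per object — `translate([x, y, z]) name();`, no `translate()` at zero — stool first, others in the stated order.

stool();
translate([79, 16, 395]) open_box();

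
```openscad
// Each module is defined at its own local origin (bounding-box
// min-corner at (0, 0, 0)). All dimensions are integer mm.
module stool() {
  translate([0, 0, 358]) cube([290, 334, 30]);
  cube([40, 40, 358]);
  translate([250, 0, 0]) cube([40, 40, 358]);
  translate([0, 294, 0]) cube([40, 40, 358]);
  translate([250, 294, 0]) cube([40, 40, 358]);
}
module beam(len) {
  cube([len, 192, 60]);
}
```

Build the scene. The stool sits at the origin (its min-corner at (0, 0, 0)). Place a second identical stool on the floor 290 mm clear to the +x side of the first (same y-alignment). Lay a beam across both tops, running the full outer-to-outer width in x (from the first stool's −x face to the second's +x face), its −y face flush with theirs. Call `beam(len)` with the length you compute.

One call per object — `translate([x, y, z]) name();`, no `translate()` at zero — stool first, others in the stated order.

stool();
translate([580, 0, 0]) stool();
translate([0, 0, 388]) beam(870);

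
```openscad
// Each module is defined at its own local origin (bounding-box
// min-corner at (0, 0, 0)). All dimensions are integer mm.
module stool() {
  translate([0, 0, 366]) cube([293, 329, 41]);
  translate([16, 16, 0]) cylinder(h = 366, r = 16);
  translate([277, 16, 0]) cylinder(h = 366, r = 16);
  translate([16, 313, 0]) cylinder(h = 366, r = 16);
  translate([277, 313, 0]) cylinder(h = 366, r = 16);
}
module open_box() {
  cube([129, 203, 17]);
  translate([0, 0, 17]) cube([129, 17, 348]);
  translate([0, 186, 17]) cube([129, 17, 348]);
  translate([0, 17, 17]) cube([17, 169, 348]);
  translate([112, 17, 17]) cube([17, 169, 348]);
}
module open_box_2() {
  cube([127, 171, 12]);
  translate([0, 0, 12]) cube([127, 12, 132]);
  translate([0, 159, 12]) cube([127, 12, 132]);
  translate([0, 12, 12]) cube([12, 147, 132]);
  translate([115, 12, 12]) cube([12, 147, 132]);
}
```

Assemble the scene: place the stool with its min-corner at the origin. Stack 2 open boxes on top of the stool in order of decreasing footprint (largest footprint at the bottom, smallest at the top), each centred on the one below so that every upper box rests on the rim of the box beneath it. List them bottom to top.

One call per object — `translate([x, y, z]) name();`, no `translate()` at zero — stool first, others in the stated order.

stool();
translate([82, 63, 407]) open_box();
translate([83, 79, 772]) open_box_2();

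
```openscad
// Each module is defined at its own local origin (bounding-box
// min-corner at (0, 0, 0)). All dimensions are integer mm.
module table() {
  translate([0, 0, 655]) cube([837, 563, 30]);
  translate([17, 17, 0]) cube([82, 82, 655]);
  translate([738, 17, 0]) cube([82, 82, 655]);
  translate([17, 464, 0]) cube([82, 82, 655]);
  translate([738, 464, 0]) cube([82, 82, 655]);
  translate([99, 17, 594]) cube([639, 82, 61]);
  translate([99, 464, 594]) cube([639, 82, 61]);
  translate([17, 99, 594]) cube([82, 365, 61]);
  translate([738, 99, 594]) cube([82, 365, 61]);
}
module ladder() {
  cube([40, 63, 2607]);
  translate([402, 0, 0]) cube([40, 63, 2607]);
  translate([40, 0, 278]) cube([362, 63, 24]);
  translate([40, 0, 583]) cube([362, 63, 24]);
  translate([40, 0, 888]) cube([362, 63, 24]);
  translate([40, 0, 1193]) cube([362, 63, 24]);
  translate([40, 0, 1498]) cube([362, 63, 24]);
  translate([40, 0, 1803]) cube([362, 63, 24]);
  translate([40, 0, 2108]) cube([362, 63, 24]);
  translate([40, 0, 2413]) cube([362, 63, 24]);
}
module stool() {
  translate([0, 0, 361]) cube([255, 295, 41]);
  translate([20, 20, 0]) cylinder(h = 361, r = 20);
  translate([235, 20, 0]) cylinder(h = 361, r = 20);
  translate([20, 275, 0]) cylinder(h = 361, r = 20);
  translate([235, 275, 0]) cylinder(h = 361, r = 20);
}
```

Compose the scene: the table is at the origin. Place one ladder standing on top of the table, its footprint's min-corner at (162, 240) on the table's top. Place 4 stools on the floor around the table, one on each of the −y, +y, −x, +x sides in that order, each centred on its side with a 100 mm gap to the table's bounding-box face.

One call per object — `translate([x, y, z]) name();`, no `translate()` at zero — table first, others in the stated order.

table();
translate([162, 240, 685]) ladder();
translate([291, -395, 0]) stool();
translate([291, 663, 0]) stool();
translate([-355, 134, 0]) stool();
translate([937, 134, 0]) stool();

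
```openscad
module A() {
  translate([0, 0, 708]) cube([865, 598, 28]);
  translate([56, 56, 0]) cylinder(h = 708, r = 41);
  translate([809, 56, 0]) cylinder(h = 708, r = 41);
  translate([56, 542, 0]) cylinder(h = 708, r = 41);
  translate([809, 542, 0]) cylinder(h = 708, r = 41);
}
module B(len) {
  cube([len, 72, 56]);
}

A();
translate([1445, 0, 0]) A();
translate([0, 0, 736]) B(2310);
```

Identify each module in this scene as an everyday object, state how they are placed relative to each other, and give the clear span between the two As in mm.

A is a table. B is a beam. A beam spans the tops of two tables. The clear span between the two tables is 580 mm.

Second table starts at x = 1445; first ends at x = 865; clear span = 1445 − 865 = 580 mm.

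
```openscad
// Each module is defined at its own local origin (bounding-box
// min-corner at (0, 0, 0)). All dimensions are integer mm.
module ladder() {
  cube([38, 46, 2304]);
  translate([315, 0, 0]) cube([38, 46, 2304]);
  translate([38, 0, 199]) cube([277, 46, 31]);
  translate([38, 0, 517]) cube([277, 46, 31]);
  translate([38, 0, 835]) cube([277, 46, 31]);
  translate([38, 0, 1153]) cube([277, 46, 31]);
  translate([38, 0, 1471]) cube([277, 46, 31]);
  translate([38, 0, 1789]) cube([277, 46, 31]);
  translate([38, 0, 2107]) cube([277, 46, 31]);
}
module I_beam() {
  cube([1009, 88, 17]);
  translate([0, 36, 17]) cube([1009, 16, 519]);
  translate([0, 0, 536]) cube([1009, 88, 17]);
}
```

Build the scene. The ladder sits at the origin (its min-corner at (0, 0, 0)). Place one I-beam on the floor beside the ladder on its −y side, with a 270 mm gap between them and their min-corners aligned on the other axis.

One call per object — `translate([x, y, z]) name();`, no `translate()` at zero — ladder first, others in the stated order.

ladder();
translate([0, -358, 0]) I_beam();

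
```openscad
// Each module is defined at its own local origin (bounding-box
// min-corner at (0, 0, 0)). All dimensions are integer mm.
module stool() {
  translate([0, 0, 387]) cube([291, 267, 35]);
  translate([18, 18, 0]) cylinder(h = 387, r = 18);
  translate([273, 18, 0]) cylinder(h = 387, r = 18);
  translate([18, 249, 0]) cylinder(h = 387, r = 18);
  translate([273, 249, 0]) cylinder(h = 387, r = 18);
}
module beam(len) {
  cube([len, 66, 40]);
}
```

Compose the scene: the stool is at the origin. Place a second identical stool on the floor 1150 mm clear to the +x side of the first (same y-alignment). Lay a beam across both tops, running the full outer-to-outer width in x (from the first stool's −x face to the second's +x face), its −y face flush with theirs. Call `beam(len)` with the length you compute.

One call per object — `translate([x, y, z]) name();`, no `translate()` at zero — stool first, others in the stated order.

stool();
translate([1441, 0, 0]) stool();
translate([0, 0, 422]) beam(1732);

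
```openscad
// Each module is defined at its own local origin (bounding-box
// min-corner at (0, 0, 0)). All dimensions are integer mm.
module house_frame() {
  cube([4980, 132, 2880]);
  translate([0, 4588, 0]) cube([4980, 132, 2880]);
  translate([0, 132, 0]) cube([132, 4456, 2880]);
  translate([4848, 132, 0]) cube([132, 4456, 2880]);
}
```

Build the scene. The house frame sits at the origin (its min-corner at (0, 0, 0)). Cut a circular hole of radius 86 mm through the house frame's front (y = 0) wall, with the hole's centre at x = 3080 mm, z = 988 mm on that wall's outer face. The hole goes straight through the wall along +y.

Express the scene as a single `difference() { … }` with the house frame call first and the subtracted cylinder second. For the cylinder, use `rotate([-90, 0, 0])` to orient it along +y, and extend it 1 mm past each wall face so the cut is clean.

difference() {
  house_frame();
  translate([3080, -1, 988]) rotate([-90, 0, 0]) cylinder(h = 134, r = 86);
}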